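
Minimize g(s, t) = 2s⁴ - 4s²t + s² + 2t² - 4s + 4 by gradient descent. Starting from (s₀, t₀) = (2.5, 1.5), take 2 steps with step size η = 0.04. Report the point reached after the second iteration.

∇g = (8s³ - 8st + 2s - 4, -4s² + 4t)
Step 1: at (2.5, 1.5), ∇g = (96, -19) → (2.5, 1.5) − 0.04·(96, -19) = (-1.34, 2.26)
Step 2: at (-1.34, 2.26), ∇g = (-1.701632, 1.8576) → (-1.34, 2.26) − 0.04·(-1.701632, 1.8576) = (-1.27193472, 2.185696)

(-1.27193472, 2.185696)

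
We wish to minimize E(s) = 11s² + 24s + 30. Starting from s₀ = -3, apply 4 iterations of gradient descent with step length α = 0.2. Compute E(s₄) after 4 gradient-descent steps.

715957.92005376

E′(s) = 22s + 24
Step 1: E′(-3) = -42; s₁ = -3 − 0.2·(-42) = 5.4
Step 2: E′(5.4) = 142.8; s₂ = 5.4 − 0.2·142.8 = -23.16
Step 3: E′(-23.16) = -485.52; s₃ = -23.16 − 0.2·(-485.52) = 73.944
Step 4: E′(73.944) = 1650.768; s₄ = 73.944 − 0.2·1650.768 = -256.2096
E(-256.2096) = 715957.92005376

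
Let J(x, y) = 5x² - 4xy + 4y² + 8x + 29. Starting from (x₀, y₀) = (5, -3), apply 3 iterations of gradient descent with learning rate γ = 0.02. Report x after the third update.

1.760896

∇J = (10x - 4y + 8, -4x + 8y)
(x₁, y₁) = (5, -3) − 0.02·(70, -44) = (3.6, -2.12)
(x₂, y₂) = (3.6, -2.12) − 0.02·(52.48, -31.36) = (2.5504, -1.4928)
(x₃, y₃) = (2.5504, -1.4928) − 0.02·(39.4752, -22.144) = (1.760896, -1.04992)
x = 1.760896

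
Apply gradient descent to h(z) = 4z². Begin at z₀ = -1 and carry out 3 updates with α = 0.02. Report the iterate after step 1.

h′(z) = 8z
z₁ = -1 − 0.02·(-8) = -0.84

-0.84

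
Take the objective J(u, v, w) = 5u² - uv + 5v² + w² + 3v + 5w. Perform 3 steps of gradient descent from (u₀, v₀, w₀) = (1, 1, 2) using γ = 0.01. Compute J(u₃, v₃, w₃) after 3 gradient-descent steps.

∇J = (10u - v, -u + 10v + 3, 2w + 5)
Step 1: at (1, 1, 2), ∇J = (9, 12, 9) → (1, 1, 2) − 0.01·(9, 12, 9) = (0.91, 0.88, 1.91)
Step 2: at (0.91, 0.88, 1.91), ∇J = (8.22, 10.89, 8.82) → (0.91, 0.88, 1.91) − 0.01·(8.22, 10.89, 8.82) = (0.8278, 0.7711, 1.8218)
Step 3: at (0.8278, 0.7711, 1.8218), ∇J = (7.5069, 9.8832, 8.6436) → (0.8278, 0.7711, 1.8218) − 0.01·(7.5069, 9.8832, 8.6436) = (0.752731, 0.672268, 1.735364)
J(0.752731, 0.672268, 1.735364) = 18.291816359513

18.291816359513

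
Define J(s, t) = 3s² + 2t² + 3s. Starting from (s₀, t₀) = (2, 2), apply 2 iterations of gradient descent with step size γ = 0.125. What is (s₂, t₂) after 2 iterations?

∇J = (6s + 3, 4t)
(s₁, t₁) = (2, 2) − 0.125·(15, 8) = (0.125, 1)
(s₂, t₂) = (0.125, 1) − 0.125·(3.75, 4) = (-0.34375, 0.5)

(-0.34375, 0.5)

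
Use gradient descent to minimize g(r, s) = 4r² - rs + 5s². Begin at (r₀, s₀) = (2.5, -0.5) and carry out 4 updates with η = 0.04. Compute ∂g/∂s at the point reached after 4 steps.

-0.13377024

∇g = (8r - s, -r + 10s)
(r₁, s₁) = (2.5, -0.5) − 0.04·(20.5, -7.5) = (1.68, -0.2)
(r₂, s₂) = (1.68, -0.2) − 0.04·(13.64, -3.68) = (1.1344, -0.0528)
(r₃, s₃) = (1.1344, -0.0528) − 0.04·(9.128, -1.6624) = (0.76928, 0.013696)
(r₄, s₄) = (0.76928, 0.013696) − 0.04·(6.140544, -0.63232) = (0.52365824, 0.0389888)
∂g/∂s at (0.52365824, 0.0389888) = -0.13377024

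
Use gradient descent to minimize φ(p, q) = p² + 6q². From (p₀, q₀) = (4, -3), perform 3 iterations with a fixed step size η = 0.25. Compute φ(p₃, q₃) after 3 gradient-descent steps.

3456.25

∇φ = (2p, 12q)
Step 1: at (4, -3), ∇φ = (8, -36) → (4, -3) − 0.25·(8, -36) = (2, 6)
Step 2: at (2, 6), ∇φ = (4, 72) → (2, 6) − 0.25·(4, 72) = (1, -12)
Step 3: at (1, -12), ∇φ = (2, -144) → (1, -12) − 0.25·(2, -144) = (0.5, 24)
φ(0.5, 24) = 3456.25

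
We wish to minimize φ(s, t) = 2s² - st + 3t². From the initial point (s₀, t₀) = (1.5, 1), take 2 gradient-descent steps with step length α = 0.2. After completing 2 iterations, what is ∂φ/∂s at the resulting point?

∇φ = (4s - t, -s + 6t)
(s₁, t₁) = (1.5, 1) − 0.2·(5, 4.5) = (0.5, 0.1)
(s₂, t₂) = (0.5, 0.1) − 0.2·(1.9, 0.1) = (0.12, 0.08)
∂φ/∂s at (0.12, 0.08) = 0.4

0.4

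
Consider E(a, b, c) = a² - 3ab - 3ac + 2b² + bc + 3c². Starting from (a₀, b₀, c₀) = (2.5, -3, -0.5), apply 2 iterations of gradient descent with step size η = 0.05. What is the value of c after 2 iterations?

0.48125

∇E = (2a - 3b - 3c, -3a + 4b + c, -3a + b + 6c)
Step 1: at (2.5, -3, -0.5), ∇E = (15.5, -20, -13.5) → (2.5, -3, -0.5) − 0.05·(15.5, -20, -13.5) = (1.725, -2, 0.175)
Step 2: at (1.725, -2, 0.175), ∇E = (8.925, -13, -6.125) → (1.725, -2, 0.175) − 0.05·(8.925, -13, -6.125) = (1.27875, -1.35, 0.48125)
c = 0.48125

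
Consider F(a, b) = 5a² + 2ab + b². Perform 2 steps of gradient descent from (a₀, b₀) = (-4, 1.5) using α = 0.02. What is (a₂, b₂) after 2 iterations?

(-2.672, 1.6664)

∇F = (10a + 2b, 2a + 2b)
(a₁, b₁) = (-4, 1.5) − 0.02·(-37, -5) = (-3.26, 1.6)
(a₂, b₂) = (-3.26, 1.6) − 0.02·(-29.4, -3.32) = (-2.672, 1.6664)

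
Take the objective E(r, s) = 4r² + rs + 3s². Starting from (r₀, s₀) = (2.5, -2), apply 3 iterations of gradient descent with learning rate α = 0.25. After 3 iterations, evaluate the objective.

18.20806884765625

∇E = (8r + s, r + 6s)
Step 1: at (2.5, -2), ∇E = (18, -9.5) → (2.5, -2) − 0.25·(18, -9.5) = (-2, 0.375)
Step 2: at (-2, 0.375), ∇E = (-15.625, 0.25) → (-2, 0.375) − 0.25·(-15.625, 0.25) = (1.90625, 0.3125)
Step 3: at (1.90625, 0.3125), ∇E = (15.5625, 3.78125) → (1.90625, 0.3125) − 0.25·(15.5625, 3.78125) = (-1.984375, -0.6328125)
E(-1.984375, -0.6328125) = 18.20806884765625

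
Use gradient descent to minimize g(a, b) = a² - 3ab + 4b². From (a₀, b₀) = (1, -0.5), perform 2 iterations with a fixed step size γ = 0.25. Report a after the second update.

1

∇g = (2a - 3b, -3a + 8b)
(a₁, b₁) = (1, -0.5) − 0.25·(3.5, -7) = (0.125, 1.25)
(a₂, b₂) = (0.125, 1.25) − 0.25·(-3.5, 9.625) = (1, -1.15625)
a = 1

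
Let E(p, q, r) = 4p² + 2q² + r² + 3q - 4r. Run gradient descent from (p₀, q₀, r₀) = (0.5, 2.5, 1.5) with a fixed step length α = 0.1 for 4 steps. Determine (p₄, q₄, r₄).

(0.0008, -0.3288, 1.7952)

∇E = (8p, 4q + 3, 2r - 4)
Step 1: at (0.5, 2.5, 1.5), ∇E = (4, 13, -1) → (0.5, 2.5, 1.5) − 0.1·(4, 13, -1) = (0.1, 1.2, 1.6)
Step 2: at (0.1, 1.2, 1.6), ∇E = (0.8, 7.8, -0.8) → (0.1, 1.2, 1.6) − 0.1·(0.8, 7.8, -0.8) = (0.02, 0.42, 1.68)
Step 3: at (0.02, 0.42, 1.68), ∇E = (0.16, 4.68, -0.64) → (0.02, 0.42, 1.68) − 0.1·(0.16, 4.68, -0.64) = (0.004, -0.048, 1.744)
Step 4: at (0.004, -0.048, 1.744), ∇E = (0.032, 2.808, -0.512) → (0.004, -0.048, 1.744) − 0.1·(0.032, 2.808, -0.512) = (0.0008, -0.3288, 1.7952)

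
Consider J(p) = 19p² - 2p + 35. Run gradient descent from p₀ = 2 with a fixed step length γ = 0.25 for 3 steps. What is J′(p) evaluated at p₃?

-45445.25

J′(p) = 38p - 2
p₁ = 2 − 0.25·74 = -16.5
p₂ = -16.5 − 0.25·(-629) = 140.75
p₃ = 140.75 − 0.25·5346.5 = -1195.875
J′(p) at (-1195.875) = -45445.25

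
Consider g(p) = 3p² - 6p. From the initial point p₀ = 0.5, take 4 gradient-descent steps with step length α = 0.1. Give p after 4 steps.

0.9872

g′(p) = 6p - 6
p₁ = 0.5 − 0.1·(-3) = 0.8
p₂ = 0.8 − 0.1·(-1.2) = 0.92
p₃ = 0.92 − 0.1·(-0.48) = 0.968
p₄ = 0.968 − 0.1·(-0.192) = 0.9872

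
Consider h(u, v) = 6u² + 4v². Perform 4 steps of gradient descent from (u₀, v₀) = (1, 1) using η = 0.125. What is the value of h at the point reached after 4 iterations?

0.0234375

∇h = (12u, 8v)
(u₁, v₁) = (1, 1) − 0.125·(12, 8) = (-0.5, 0)
(u₂, v₂) = (-0.5, 0) − 0.125·(-6, 0) = (0.25, 0)
(u₃, v₃) = (0.25, 0) − 0.125·(3, 0) = (-0.125, 0)
(u₄, v₄) = (-0.125, 0) − 0.125·(-1.5, 0) = (0.0625, 0)
h(0.0625, 0) = 0.0234375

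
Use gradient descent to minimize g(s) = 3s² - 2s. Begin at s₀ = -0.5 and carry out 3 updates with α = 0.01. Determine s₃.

g′(s) = 6s - 2
s₁ = -0.5 − 0.01·(-5) = -0.45
s₂ = -0.45 − 0.01·(-4.7) = -0.403
s₃ = -0.403 − 0.01·(-4.418) = -0.35882

-0.35882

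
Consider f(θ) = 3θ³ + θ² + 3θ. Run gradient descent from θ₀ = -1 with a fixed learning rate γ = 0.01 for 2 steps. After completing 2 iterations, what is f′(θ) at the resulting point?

f′(θ) = 9θ² + 2θ + 3
θ₁ = -1 − 0.01·10 = -1.1
θ₂ = -1.1 − 0.01·11.69 = -1.2169
f′(θ) at (-1.2169) = 13.89381049

13.89381049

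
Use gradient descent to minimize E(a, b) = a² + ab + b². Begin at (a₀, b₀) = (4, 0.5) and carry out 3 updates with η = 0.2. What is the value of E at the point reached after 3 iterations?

0.865024

∇E = (2a + b, a + 2b)
Step 1: at (4, 0.5), ∇E = (8.5, 5) → (4, 0.5) − 0.2·(8.5, 5) = (2.3, -0.5)
Step 2: at (2.3, -0.5), ∇E = (4.1, 1.3) → (2.3, -0.5) − 0.2·(4.1, 1.3) = (1.48, -0.76)
Step 3: at (1.48, -0.76), ∇E = (2.2, -0.04) → (1.48, -0.76) − 0.2·(2.2, -0.04) = (1.04, -0.752)
E(1.04, -0.752) = 0.865024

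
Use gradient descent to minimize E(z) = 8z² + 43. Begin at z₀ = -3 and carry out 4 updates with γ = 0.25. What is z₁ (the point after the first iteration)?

9

E′(z) = 16z
z₁ = -3 − 0.25·(-48) = 9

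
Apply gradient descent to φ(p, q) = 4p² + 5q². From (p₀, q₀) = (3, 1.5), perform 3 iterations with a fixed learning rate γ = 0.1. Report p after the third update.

0.024

∇φ = (8p, 10q)
Step 1: at (3, 1.5), ∇φ = (24, 15) → (3, 1.5) − 0.1·(24, 15) = (0.6, 0)
Step 2: at (0.6, 0), ∇φ = (4.8, 0) → (0.6, 0) − 0.1·(4.8, 0) = (0.12, 0)
Step 3: at (0.12, 0), ∇φ = (0.96, 0) → (0.12, 0) − 0.1·(0.96, 0) = (0.024, 0)
p = 0.024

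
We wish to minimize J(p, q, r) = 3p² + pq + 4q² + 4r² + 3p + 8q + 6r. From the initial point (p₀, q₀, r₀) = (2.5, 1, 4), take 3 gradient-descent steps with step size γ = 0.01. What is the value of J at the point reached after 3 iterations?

75.903877442919

∇J = (6p + q + 3, p + 8q + 8, 8r + 6)
Step 1: at (2.5, 1, 4), ∇J = (19, 18.5, 38) → (2.5, 1, 4) − 0.01·(19, 18.5, 38) = (2.31, 0.815, 3.62)
Step 2: at (2.31, 0.815, 3.62), ∇J = (17.675, 16.83, 34.96) → (2.31, 0.815, 3.62) − 0.01·(17.675, 16.83, 34.96) = (2.13325, 0.6467, 3.2704)
Step 3: at (2.13325, 0.6467, 3.2704), ∇J = (16.4462, 15.30685, 32.1632) → (2.13325, 0.6467, 3.2704) − 0.01·(16.4462, 15.30685, 32.1632) = (1.968788, 0.4936315, 2.948768)
J(1.968788, 0.4936315, 2.948768) = 75.903877442919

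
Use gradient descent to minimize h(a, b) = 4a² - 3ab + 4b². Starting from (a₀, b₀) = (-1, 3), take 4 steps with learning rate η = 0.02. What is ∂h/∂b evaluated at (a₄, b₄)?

11.42381232

∇h = (8a - 3b, -3a + 8b)
(a₁, b₁) = (-1, 3) − 0.02·(-17, 27) = (-0.66, 2.46)
(a₂, b₂) = (-0.66, 2.46) − 0.02·(-12.66, 21.66) = (-0.4068, 2.0268)
(a₃, b₃) = (-0.4068, 2.0268) − 0.02·(-9.3348, 17.4348) = (-0.220104, 1.678104)
(a₄, b₄) = (-0.220104, 1.678104) − 0.02·(-6.795144, 14.085144) = (-0.08420112, 1.39640112)
∂h/∂b at (-0.08420112, 1.39640112) = 11.42381232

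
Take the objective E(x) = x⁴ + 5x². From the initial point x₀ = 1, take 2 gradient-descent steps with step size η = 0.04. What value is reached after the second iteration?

0.25037056

E′(x) = 4x³ + 10x
Step 1: E′(1) = 14; x₁ = 1 − 0.04·14 = 0.44
Step 2: E′(0.44) = 4.740736; x₂ = 0.44 − 0.04·4.740736 = 0.25037056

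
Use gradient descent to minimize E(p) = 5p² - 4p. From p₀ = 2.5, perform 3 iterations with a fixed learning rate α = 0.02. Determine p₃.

1.4752

E′(p) = 10p - 4
p₁ = 2.5 − 0.02·21 = 2.08
p₂ = 2.08 − 0.02·16.8 = 1.744
p₃ = 1.744 − 0.02·13.44 = 1.4752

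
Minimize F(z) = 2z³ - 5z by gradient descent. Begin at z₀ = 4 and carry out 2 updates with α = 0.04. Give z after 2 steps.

0.528896

F′(z) = 6z² - 5
z₁ = 4 − 0.04·91 = 0.36
z₂ = 0.36 − 0.04·(-4.2224) = 0.528896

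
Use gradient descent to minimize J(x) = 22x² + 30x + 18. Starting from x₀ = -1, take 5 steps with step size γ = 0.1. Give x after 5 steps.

J′(x) = 44x + 30
Step 1: J′(-1) = -14; x₁ = -1 − 0.1·(-14) = 0.4
Step 2: J′(0.4) = 47.6; x₂ = 0.4 − 0.1·47.6 = -4.36
Step 3: J′(-4.36) = -161.84; x₃ = -4.36 − 0.1·(-161.84) = 11.824
Step 4: J′(11.824) = 550.256; x₄ = 11.824 − 0.1·550.256 = -43.2016
Step 5: J′(-43.2016) = -1870.8704; x₅ = -43.2016 − 0.1·(-1870.8704) = 143.88544

143.88544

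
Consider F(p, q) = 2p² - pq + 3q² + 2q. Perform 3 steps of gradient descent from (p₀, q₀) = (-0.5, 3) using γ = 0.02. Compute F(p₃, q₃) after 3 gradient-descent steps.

15.453908262032

∇F = (4p - q, -p + 6q + 2)
Step 1: at (-0.5, 3), ∇F = (-5, 20.5) → (-0.5, 3) − 0.02·(-5, 20.5) = (-0.4, 2.59)
Step 2: at (-0.4, 2.59), ∇F = (-4.19, 17.94) → (-0.4, 2.59) − 0.02·(-4.19, 17.94) = (-0.3162, 2.2312)
Step 3: at (-0.3162, 2.2312), ∇F = (-3.496, 15.7034) → (-0.3162, 2.2312) − 0.02·(-3.496, 15.7034) = (-0.24628, 1.917132)
F(-0.24628, 1.917132) = 15.453908262032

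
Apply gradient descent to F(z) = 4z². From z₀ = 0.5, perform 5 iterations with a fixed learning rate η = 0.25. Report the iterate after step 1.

F′(z) = 8z
z₁ = 0.5 − 0.25·4 = -0.5

-0.5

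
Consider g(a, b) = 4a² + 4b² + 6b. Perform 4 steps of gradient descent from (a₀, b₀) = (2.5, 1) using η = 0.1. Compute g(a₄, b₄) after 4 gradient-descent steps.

-2.24990464

∇g = (8a, 8b + 6)
Step 1: at (2.5, 1), ∇g = (20, 14) → (2.5, 1) − 0.1·(20, 14) = (0.5, -0.4)
Step 2: at (0.5, -0.4), ∇g = (4, 2.8) → (0.5, -0.4) − 0.1·(4, 2.8) = (0.1, -0.68)
Step 3: at (0.1, -0.68), ∇g = (0.8, 0.56) → (0.1, -0.68) − 0.1·(0.8, 0.56) = (0.02, -0.736)
Step 4: at (0.02, -0.736), ∇g = (0.16, 0.112) → (0.02, -0.736) − 0.1·(0.16, 0.112) = (0.004, -0.7472)
g(0.004, -0.7472) = -2.24990464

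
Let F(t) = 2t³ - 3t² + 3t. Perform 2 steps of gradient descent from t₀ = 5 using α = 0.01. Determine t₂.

F′(t) = 6t² - 6t + 3
Step 1: F′(5) = 123; t₁ = 5 − 0.01·123 = 3.77
Step 2: F′(3.77) = 65.6574; t₂ = 3.77 − 0.01·65.6574 = 3.113426

3.113426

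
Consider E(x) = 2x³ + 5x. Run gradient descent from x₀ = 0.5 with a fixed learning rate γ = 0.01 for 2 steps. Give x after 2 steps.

0.3736465

E′(x) = 6x² + 5
x₁ = 0.5 − 0.01·6.5 = 0.435
x₂ = 0.435 − 0.01·6.13535 = 0.3736465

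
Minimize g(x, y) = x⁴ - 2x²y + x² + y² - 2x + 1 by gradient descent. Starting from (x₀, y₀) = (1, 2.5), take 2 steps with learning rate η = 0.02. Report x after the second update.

∇g = (4x³ - 4xy + 2x - 2, -2x² + 2y)
Step 1: at (1, 2.5), ∇g = (-6, 3) → (1, 2.5) − 0.02·(-6, 3) = (1.12, 2.44)
Step 2: at (1.12, 2.44), ∇g = (-5.071488, 2.3712) → (1.12, 2.44) − 0.02·(-5.071488, 2.3712) = (1.22142976, 2.392576)
x = 1.22142976

1.22142976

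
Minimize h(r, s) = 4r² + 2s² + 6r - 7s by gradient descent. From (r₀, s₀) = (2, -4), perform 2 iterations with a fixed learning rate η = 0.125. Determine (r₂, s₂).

∇h = (8r + 6, 4s - 7)
(r₁, s₁) = (2, -4) − 0.125·(22, -23) = (-0.75, -1.125)
(r₂, s₂) = (-0.75, -1.125) − 0.125·(0, -11.5) = (-0.75, 0.3125)

(-0.75, 0.3125)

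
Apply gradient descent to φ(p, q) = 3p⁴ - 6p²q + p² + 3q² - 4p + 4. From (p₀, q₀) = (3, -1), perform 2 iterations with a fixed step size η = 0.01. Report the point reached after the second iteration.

∇φ = (12p³ - 12pq + 2p - 4, -6p² + 6q)
Step 1: at (3, -1), ∇φ = (362, -60) → (3, -1) − 0.01·(362, -60) = (-0.62, -0.4)
Step 2: at (-0.62, -0.4), ∇φ = (-11.075936, -4.7064) → (-0.62, -0.4) − 0.01·(-11.075936, -4.7064) = (-0.50924064, -0.352936)

(-0.50924064, -0.352936)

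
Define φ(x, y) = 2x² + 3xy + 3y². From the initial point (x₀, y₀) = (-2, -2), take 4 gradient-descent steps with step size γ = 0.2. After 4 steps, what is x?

∇φ = (4x + 3y, 3x + 6y)
(x₁, y₁) = (-2, -2) − 0.2·(-14, -18) = (0.8, 1.6)
(x₂, y₂) = (0.8, 1.6) − 0.2·(8, 12) = (-0.8, -0.8)
(x₃, y₃) = (-0.8, -0.8) − 0.2·(-5.6, -7.2) = (0.32, 0.64)
(x₄, y₄) = (0.32, 0.64) − 0.2·(3.2, 4.8) = (-0.32, -0.32)
x = -0.32

-0.32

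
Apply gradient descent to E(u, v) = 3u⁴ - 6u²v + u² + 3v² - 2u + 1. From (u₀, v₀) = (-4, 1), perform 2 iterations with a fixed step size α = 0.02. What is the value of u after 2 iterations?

-268.50464

∇E = (12u³ - 12uv + 2u - 2, -6u² + 6v)
(u₁, v₁) = (-4, 1) − 0.02·(-730, -90) = (10.6, 2.8)
(u₂, v₂) = (10.6, 2.8) − 0.02·(13955.232, -657.36) = (-268.50464, 15.9472)
u = -268.50464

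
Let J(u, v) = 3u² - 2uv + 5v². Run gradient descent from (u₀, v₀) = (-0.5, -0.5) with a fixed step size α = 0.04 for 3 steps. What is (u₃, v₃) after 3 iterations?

∇J = (6u - 2v, -2u + 10v)
(u₁, v₁) = (-0.5, -0.5) − 0.04·(-2, -4) = (-0.42, -0.34)
(u₂, v₂) = (-0.42, -0.34) − 0.04·(-1.84, -2.56) = (-0.3464, -0.2376)
(u₃, v₃) = (-0.3464, -0.2376) − 0.04·(-1.6032, -1.6832) = (-0.282272, -0.170272)

(-0.282272, -0.170272)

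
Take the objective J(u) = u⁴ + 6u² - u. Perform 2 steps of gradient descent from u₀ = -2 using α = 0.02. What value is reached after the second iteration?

-0.58271552

J′(u) = 4u³ + 12u - 1
u₁ = -2 − 0.02·(-57) = -0.86
u₂ = -0.86 − 0.02·(-13.864224) = -0.58271552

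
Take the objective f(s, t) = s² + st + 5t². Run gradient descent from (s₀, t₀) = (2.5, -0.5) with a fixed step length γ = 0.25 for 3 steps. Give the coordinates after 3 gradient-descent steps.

∇f = (2s + t, s + 10t)
Step 1: at (2.5, -0.5), ∇f = (4.5, -2.5) → (2.5, -0.5) − 0.25·(4.5, -2.5) = (1.375, 0.125)
Step 2: at (1.375, 0.125), ∇f = (2.875, 2.625) → (1.375, 0.125) − 0.25·(2.875, 2.625) = (0.65625, -0.53125)
Step 3: at (0.65625, -0.53125), ∇f = (0.78125, -4.65625) → (0.65625, -0.53125) − 0.25·(0.78125, -4.65625) = (0.4609375, 0.6328125)

(0.4609375, 0.6328125)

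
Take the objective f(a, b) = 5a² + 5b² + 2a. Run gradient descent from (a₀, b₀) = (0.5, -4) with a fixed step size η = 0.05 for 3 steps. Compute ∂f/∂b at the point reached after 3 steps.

∇f = (10a + 2, 10b)
(a₁, b₁) = (0.5, -4) − 0.05·(7, -40) = (0.15, -2)
(a₂, b₂) = (0.15, -2) − 0.05·(3.5, -20) = (-0.025, -1)
(a₃, b₃) = (-0.025, -1) − 0.05·(1.75, -10) = (-0.1125, -0.5)
∂f/∂b at (-0.1125, -0.5) = -5

-5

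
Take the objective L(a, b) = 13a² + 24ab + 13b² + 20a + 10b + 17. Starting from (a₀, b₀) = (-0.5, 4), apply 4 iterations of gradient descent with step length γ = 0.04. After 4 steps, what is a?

∇L = (26a + 24b + 20, 24a + 26b + 10)
(a₁, b₁) = (-0.5, 4) − 0.04·(103, 102) = (-4.62, -0.08)
(a₂, b₂) = (-4.62, -0.08) − 0.04·(-102.04, -102.96) = (-0.5384, 4.0384)
(a₃, b₃) = (-0.5384, 4.0384) − 0.04·(102.9232, 102.0768) = (-4.655328, -0.044672)
(a₄, b₄) = (-4.655328, -0.044672) − 0.04·(-102.110656, -102.889344) = (-0.57090176, 4.07090176)
a = -0.57090176

-0.57090176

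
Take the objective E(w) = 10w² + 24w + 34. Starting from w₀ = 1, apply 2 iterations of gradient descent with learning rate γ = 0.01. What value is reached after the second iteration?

0.208

E′(w) = 20w + 24
w₁ = 1 − 0.01·44 = 0.56
w₂ = 0.56 − 0.01·35.2 = 0.208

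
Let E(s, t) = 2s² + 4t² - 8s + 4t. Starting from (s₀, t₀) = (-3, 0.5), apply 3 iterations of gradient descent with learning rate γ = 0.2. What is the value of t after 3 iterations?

∇E = (4s - 8, 8t + 4)
Step 1: at (-3, 0.5), ∇E = (-20, 8) → (-3, 0.5) − 0.2·(-20, 8) = (1, -1.1)
Step 2: at (1, -1.1), ∇E = (-4, -4.8) → (1, -1.1) − 0.2·(-4, -4.8) = (1.8, -0.14)
Step 3: at (1.8, -0.14), ∇E = (-0.8, 2.88) → (1.8, -0.14) − 0.2·(-0.8, 2.88) = (1.96, -0.716)
t = -0.716

-0.716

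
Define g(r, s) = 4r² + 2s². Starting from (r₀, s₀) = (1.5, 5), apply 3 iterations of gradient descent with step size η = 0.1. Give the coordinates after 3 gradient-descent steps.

∇g = (8r, 4s)
(r₁, s₁) = (1.5, 5) − 0.1·(12, 20) = (0.3, 3)
(r₂, s₂) = (0.3, 3) − 0.1·(2.4, 12) = (0.06, 1.8)
(r₃, s₃) = (0.06, 1.8) − 0.1·(0.48, 7.2) = (0.012, 1.08)

(0.012, 1.08)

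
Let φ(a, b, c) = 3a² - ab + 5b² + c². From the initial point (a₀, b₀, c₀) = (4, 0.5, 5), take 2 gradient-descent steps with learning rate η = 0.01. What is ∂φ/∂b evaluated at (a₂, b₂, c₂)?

∇φ = (6a - b, -a + 10b, 2c)
Step 1: at (4, 0.5, 5), ∇φ = (23.5, 1, 10) → (4, 0.5, 5) − 0.01·(23.5, 1, 10) = (3.765, 0.49, 4.9)
Step 2: at (3.765, 0.49, 4.9), ∇φ = (22.1, 1.135, 9.8) → (3.765, 0.49, 4.9) − 0.01·(22.1, 1.135, 9.8) = (3.544, 0.47865, 4.802)
∂φ/∂b at (3.544, 0.47865, 4.802) = 1.2425

1.2425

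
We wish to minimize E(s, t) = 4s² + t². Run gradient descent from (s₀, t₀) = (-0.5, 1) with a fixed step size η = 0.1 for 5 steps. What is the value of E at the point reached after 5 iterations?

0.1073742848

∇E = (8s, 2t)
Step 1: at (-0.5, 1), ∇E = (-4, 2) → (-0.5, 1) − 0.1·(-4, 2) = (-0.1, 0.8)
Step 2: at (-0.1, 0.8), ∇E = (-0.8, 1.6) → (-0.1, 0.8) − 0.1·(-0.8, 1.6) = (-0.02, 0.64)
Step 3: at (-0.02, 0.64), ∇E = (-0.16, 1.28) → (-0.02, 0.64) − 0.1·(-0.16, 1.28) = (-0.004, 0.512)
Step 4: at (-0.004, 0.512), ∇E = (-0.032, 1.024) → (-0.004, 0.512) − 0.1·(-0.032, 1.024) = (-0.0008, 0.4096)
Step 5: at (-0.0008, 0.4096), ∇E = (-0.0064, 0.8192) → (-0.0008, 0.4096) − 0.1·(-0.0064, 0.8192) = (-0.00016, 0.32768)
E(-0.00016, 0.32768) = 0.1073742848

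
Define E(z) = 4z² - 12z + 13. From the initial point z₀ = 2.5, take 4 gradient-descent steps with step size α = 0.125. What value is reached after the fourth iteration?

E′(z) = 8z - 12
z₁ = 2.5 − 0.125·8 = 1.5
z₂ = 1.5 − 0.125·0 = 1.5
z₃ = 1.5 − 0.125·0 = 1.5
z₄ = 1.5 − 0.125·0 = 1.5

1.5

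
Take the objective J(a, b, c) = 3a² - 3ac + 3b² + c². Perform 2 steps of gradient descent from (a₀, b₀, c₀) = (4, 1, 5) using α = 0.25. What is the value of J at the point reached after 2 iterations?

∇J = (6a - 3c, 6b, -3a + 2c)
(a₁, b₁, c₁) = (4, 1, 5) − 0.25·(9, 6, -2) = (1.75, -0.5, 5.5)
(a₂, b₂, c₂) = (1.75, -0.5, 5.5) − 0.25·(-6, -3, 5.75) = (3.25, 0.25, 4.0625)
J(3.25, 0.25, 4.0625) = 8.76953125

8.76953125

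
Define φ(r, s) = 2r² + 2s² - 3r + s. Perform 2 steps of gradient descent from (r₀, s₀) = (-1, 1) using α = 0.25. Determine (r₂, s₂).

(0.75, -0.25)

∇φ = (4r - 3, 4s + 1)
(r₁, s₁) = (-1, 1) − 0.25·(-7, 5) = (0.75, -0.25)
(r₂, s₂) = (0.75, -0.25) − 0.25·(0, 0) = (0.75, -0.25)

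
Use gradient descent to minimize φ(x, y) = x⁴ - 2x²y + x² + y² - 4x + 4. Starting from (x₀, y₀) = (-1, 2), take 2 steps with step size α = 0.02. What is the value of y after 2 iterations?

∇φ = (4x³ - 4xy + 2x - 4, -2x² + 2y)
(x₁, y₁) = (-1, 2) − 0.02·(-2, 2) = (-0.96, 1.96)
(x₂, y₂) = (-0.96, 1.96) − 0.02·(-1.932544, 2.0768) = (-0.92134912, 1.918464)
y = 1.918464

1.918464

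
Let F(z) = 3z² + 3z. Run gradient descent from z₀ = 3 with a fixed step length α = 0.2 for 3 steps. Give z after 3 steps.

-0.528

F′(z) = 6z + 3
Step 1: F′(3) = 21; z₁ = 3 − 0.2·21 = -1.2
Step 2: F′(-1.2) = -4.2; z₂ = -1.2 − 0.2·(-4.2) = -0.36
Step 3: F′(-0.36) = 0.84; z₃ = -0.36 − 0.2·0.84 = -0.528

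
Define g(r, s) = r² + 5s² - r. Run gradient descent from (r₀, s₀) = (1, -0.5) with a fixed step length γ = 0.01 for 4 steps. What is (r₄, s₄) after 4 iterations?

∇g = (2r - 1, 10s)
(r₁, s₁) = (1, -0.5) − 0.01·(1, -5) = (0.99, -0.45)
(r₂, s₂) = (0.99, -0.45) − 0.01·(0.98, -4.5) = (0.9802, -0.405)
(r₃, s₃) = (0.9802, -0.405) − 0.01·(0.9604, -4.05) = (0.970596, -0.3645)
(r₄, s₄) = (0.970596, -0.3645) − 0.01·(0.941192, -3.645) = (0.96118408, -0.32805)

(0.96118408, -0.32805)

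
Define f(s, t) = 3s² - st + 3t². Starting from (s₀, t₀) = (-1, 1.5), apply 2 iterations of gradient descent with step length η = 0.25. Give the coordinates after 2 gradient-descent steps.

∇f = (6s - t, -s + 6t)
Step 1: at (-1, 1.5), ∇f = (-7.5, 10) → (-1, 1.5) − 0.25·(-7.5, 10) = (0.875, -1)
Step 2: at (0.875, -1), ∇f = (6.25, -6.875) → (0.875, -1) − 0.25·(6.25, -6.875) = (-0.6875, 0.71875)

(-0.6875, 0.71875)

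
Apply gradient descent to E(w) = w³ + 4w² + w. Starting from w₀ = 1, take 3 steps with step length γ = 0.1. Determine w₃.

-0.1373312

E′(w) = 3w² + 8w + 1
Step 1: E′(1) = 12; w₁ = 1 − 0.1·12 = -0.2
Step 2: E′(-0.2) = -0.48; w₂ = -0.2 − 0.1·(-0.48) = -0.152
Step 3: E′(-0.152) = -0.146688; w₃ = -0.152 − 0.1·(-0.146688) = -0.1373312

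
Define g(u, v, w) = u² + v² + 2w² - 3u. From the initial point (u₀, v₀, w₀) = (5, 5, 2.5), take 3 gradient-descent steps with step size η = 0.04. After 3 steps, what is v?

∇g = (2u - 3, 2v, 4w)
Step 1: at (5, 5, 2.5), ∇g = (7, 10, 10) → (5, 5, 2.5) − 0.04·(7, 10, 10) = (4.72, 4.6, 2.1)
Step 2: at (4.72, 4.6, 2.1), ∇g = (6.44, 9.2, 8.4) → (4.72, 4.6, 2.1) − 0.04·(6.44, 9.2, 8.4) = (4.4624, 4.232, 1.764)
Step 3: at (4.4624, 4.232, 1.764), ∇g = (5.9248, 8.464, 7.056) → (4.4624, 4.232, 1.764) − 0.04·(5.9248, 8.464, 7.056) = (4.225408, 3.89344, 1.48176)
v = 3.89344

3.89344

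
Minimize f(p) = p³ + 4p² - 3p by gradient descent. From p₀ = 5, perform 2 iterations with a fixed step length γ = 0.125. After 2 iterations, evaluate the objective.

f′(p) = 3p² + 8p - 3
Step 1: f′(5) = 112; p₁ = 5 − 0.125·112 = -9
Step 2: f′(-9) = 168; p₂ = -9 − 0.125·168 = -30
f(-30) = -23310

-23310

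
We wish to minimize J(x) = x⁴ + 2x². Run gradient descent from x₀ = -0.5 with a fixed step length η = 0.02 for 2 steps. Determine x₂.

-0.40671

J′(x) = 4x³ + 4x
x₁ = -0.5 − 0.02·(-2.5) = -0.45
x₂ = -0.45 − 0.02·(-2.1645) = -0.40671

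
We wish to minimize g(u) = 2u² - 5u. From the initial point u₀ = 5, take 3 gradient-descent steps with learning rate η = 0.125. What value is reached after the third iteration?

g′(u) = 4u - 5
u₁ = 5 − 0.125·15 = 3.125
u₂ = 3.125 − 0.125·7.5 = 2.1875
u₃ = 2.1875 − 0.125·3.75 = 1.71875

1.71875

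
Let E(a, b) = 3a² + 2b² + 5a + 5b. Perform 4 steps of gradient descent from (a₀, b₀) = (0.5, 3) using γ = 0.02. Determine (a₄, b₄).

∇E = (6a + 5, 4b + 5)
(a₁, b₁) = (0.5, 3) − 0.02·(8, 17) = (0.34, 2.66)
(a₂, b₂) = (0.34, 2.66) − 0.02·(7.04, 15.64) = (0.1992, 2.3472)
(a₃, b₃) = (0.1992, 2.3472) − 0.02·(6.1952, 14.3888) = (0.075296, 2.059424)
(a₄, b₄) = (0.075296, 2.059424) − 0.02·(5.451776, 13.237696) = (-0.03373952, 1.79467008)

(-0.03373952, 1.79467008)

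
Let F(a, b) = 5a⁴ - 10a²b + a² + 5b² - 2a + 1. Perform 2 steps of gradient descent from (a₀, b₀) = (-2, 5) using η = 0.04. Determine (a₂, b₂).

(14.9704448, 7.27584)

∇F = (20a³ - 20ab + 2a - 2, -10a² + 10b)
Step 1: at (-2, 5), ∇F = (34, 10) → (-2, 5) − 0.04·(34, 10) = (-3.36, 4.6)
Step 2: at (-3.36, 4.6), ∇F = (-458.26112, -66.896) → (-3.36, 4.6) − 0.04·(-458.26112, -66.896) = (14.9704448, 7.27584)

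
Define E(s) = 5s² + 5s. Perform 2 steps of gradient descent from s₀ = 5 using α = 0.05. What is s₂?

E′(s) = 10s + 5
Step 1: E′(5) = 55; s₁ = 5 − 0.05·55 = 2.25
Step 2: E′(2.25) = 27.5; s₂ = 2.25 − 0.05·27.5 = 0.875

0.875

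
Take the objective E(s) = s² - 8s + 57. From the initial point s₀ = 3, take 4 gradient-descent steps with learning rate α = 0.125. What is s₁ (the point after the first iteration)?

3.25

E′(s) = 2s - 8
Step 1: E′(3) = -2; s₁ = 3 − 0.125·(-2) = 3.25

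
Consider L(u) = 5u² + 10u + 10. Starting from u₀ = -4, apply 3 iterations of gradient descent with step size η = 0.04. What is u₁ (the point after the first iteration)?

L′(u) = 10u + 10
Step 1: L′(-4) = -30; u₁ = -4 − 0.04·(-30) = -2.8

-2.8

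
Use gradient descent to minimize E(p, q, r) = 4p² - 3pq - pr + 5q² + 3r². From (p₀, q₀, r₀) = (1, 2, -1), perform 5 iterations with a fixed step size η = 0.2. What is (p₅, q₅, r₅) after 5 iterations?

(3.38624, -4.59104, -0.53824)

∇E = (8p - 3q - r, -3p + 10q, -p + 6r)
(p₁, q₁, r₁) = (1, 2, -1) − 0.2·(3, 17, -7) = (0.4, -1.4, 0.4)
(p₂, q₂, r₂) = (0.4, -1.4, 0.4) − 0.2·(7, -15.2, 2) = (-1, 1.64, 0)
(p₃, q₃, r₃) = (-1, 1.64, 0) − 0.2·(-12.92, 19.4, 1) = (1.584, -2.24, -0.2)
(p₄, q₄, r₄) = (1.584, -2.24, -0.2) − 0.2·(19.592, -27.152, -2.784) = (-2.3344, 3.1904, 0.3568)
(p₅, q₅, r₅) = (-2.3344, 3.1904, 0.3568) − 0.2·(-28.6032, 38.9072, 4.4752) = (3.38624, -4.59104, -0.53824)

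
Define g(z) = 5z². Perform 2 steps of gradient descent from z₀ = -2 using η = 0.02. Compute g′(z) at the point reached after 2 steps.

-12.8

g′(z) = 10z
Step 1: g′(-2) = -20; z₁ = -2 − 0.02·(-20) = -1.6
Step 2: g′(-1.6) = -16; z₂ = -1.6 − 0.02·(-16) = -1.28
g′(z) at (-1.28) = -12.8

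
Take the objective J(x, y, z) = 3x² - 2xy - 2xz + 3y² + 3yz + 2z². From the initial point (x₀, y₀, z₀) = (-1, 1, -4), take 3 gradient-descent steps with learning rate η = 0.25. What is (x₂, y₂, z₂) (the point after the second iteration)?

∇J = (6x - 2y - 2z, -2x + 6y + 3z, -2x + 3y + 4z)
(x₁, y₁, z₁) = (-1, 1, -4) − 0.25·(0, -4, -11) = (-1, 2, -1.25)
(x₂, y₂, z₂) = (-1, 2, -1.25) − 0.25·(-7.5, 10.25, 3) = (0.875, -0.5625, -2)

(0.875, -0.5625, -2)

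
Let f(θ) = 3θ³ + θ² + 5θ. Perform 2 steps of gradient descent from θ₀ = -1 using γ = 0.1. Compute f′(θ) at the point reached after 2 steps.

f′(θ) = 9θ² + 2θ + 5
Step 1: f′(-1) = 12; θ₁ = -1 − 0.1·12 = -2.2
Step 2: f′(-2.2) = 44.16; θ₂ = -2.2 − 0.1·44.16 = -6.616
f′(θ) at (-6.616) = 385.711104

385.711104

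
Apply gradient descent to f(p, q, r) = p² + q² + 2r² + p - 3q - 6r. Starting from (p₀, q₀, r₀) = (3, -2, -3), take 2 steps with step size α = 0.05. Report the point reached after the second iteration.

(2.335, -1.335, -1.38)

∇f = (2p + 1, 2q - 3, 4r - 6)
Step 1: at (3, -2, -3), ∇f = (7, -7, -18) → (3, -2, -3) − 0.05·(7, -7, -18) = (2.65, -1.65, -2.1)
Step 2: at (2.65, -1.65, -2.1), ∇f = (6.3, -6.3, -14.4) → (2.65, -1.65, -2.1) − 0.05·(6.3, -6.3, -14.4) = (2.335, -1.335, -1.38)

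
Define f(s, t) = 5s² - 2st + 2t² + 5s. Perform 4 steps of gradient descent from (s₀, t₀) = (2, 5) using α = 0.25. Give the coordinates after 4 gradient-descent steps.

∇f = (10s - 2t + 5, -2s + 4t)
(s₁, t₁) = (2, 5) − 0.25·(15, 16) = (-1.75, 1)
(s₂, t₂) = (-1.75, 1) − 0.25·(-14.5, 7.5) = (1.875, -0.875)
(s₃, t₃) = (1.875, -0.875) − 0.25·(25.5, -7.25) = (-4.5, 0.9375)
(s₄, t₄) = (-4.5, 0.9375) − 0.25·(-41.875, 12.75) = (5.96875, -2.25)

(5.96875, -2.25)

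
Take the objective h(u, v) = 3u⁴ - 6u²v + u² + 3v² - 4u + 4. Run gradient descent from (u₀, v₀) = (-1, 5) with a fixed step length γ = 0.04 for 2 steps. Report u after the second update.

1.73678336

∇h = (12u³ - 12uv + 2u - 4, -6u² + 6v)
Step 1: at (-1, 5), ∇h = (42, 24) → (-1, 5) − 0.04·(42, 24) = (-2.68, 4.04)
Step 2: at (-2.68, 4.04), ∇h = (-110.419584, -18.8544) → (-2.68, 4.04) − 0.04·(-110.419584, -18.8544) = (1.73678336, 4.794176)
u = 1.73678336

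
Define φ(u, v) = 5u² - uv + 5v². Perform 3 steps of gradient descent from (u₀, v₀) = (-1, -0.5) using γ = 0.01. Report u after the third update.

-0.7414205

∇φ = (10u - v, -u + 10v)
Step 1: at (-1, -0.5), ∇φ = (-9.5, -4) → (-1, -0.5) − 0.01·(-9.5, -4) = (-0.905, -0.46)
Step 2: at (-0.905, -0.46), ∇φ = (-8.59, -3.695) → (-0.905, -0.46) − 0.01·(-8.59, -3.695) = (-0.8191, -0.42305)
Step 3: at (-0.8191, -0.42305), ∇φ = (-7.76795, -3.4114) → (-0.8191, -0.42305) − 0.01·(-7.76795, -3.4114) = (-0.7414205, -0.388936)
u = -0.7414205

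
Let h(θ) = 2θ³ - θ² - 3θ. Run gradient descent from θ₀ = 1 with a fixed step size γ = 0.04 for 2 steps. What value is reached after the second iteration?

0.935616

h′(θ) = 6θ² - 2θ - 3
θ₁ = 1 − 0.04·1 = 0.96
θ₂ = 0.96 − 0.04·0.6096 = 0.935616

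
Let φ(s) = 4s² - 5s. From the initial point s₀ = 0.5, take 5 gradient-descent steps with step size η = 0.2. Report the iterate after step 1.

0.7

φ′(s) = 8s - 5
Step 1: φ′(0.5) = -1; s₁ = 0.5 − 0.2·(-1) = 0.7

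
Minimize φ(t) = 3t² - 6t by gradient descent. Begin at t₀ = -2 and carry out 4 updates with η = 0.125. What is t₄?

0.98828125

φ′(t) = 6t - 6
t₁ = -2 − 0.125·(-18) = 0.25
t₂ = 0.25 − 0.125·(-4.5) = 0.8125
t₃ = 0.8125 − 0.125·(-1.125) = 0.953125
t₄ = 0.953125 − 0.125·(-0.28125) = 0.98828125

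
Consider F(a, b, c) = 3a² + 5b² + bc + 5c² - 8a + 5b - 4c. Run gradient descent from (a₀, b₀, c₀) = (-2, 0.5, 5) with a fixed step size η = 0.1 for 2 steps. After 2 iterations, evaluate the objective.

∇F = (6a - 8, 10b + c + 5, b + 10c - 4)
Step 1: at (-2, 0.5, 5), ∇F = (-20, 15, 46.5) → (-2, 0.5, 5) − 0.1·(-20, 15, 46.5) = (0, -1, 0.35)
Step 2: at (0, -1, 0.35), ∇F = (-8, -4.65, -1.5) → (0, -1, 0.35) − 0.1·(-8, -4.65, -1.5) = (0.8, -0.535, 0.5)
F(0.8, -0.535, 0.5) = -6.741375

-6.741375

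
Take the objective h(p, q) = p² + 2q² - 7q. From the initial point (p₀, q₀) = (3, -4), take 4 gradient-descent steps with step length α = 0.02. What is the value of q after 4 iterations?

-2.36925952

∇h = (2p, 4q - 7)
Step 1: at (3, -4), ∇h = (6, -23) → (3, -4) − 0.02·(6, -23) = (2.88, -3.54)
Step 2: at (2.88, -3.54), ∇h = (5.76, -21.16) → (2.88, -3.54) − 0.02·(5.76, -21.16) = (2.7648, -3.1168)
Step 3: at (2.7648, -3.1168), ∇h = (5.5296, -19.4672) → (2.7648, -3.1168) − 0.02·(5.5296, -19.4672) = (2.654208, -2.727456)
Step 4: at (2.654208, -2.727456), ∇h = (5.308416, -17.909824) → (2.654208, -2.727456) − 0.02·(5.308416, -17.909824) = (2.54803968, -2.36925952)
q = -2.36925952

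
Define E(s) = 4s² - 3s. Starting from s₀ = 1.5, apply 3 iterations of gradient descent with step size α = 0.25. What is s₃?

-0.75

E′(s) = 8s - 3
Step 1: E′(1.5) = 9; s₁ = 1.5 − 0.25·9 = -0.75
Step 2: E′(-0.75) = -9; s₂ = -0.75 − 0.25·(-9) = 1.5
Step 3: E′(1.5) = 9; s₃ = 1.5 − 0.25·9 = -0.75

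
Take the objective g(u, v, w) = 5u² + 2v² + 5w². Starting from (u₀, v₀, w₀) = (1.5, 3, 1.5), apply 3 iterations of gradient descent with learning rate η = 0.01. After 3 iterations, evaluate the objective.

∇g = (10u, 4v, 10w)
Step 1: at (1.5, 3, 1.5), ∇g = (15, 12, 15) → (1.5, 3, 1.5) − 0.01·(15, 12, 15) = (1.35, 2.88, 1.35)
Step 2: at (1.35, 2.88, 1.35), ∇g = (13.5, 11.52, 13.5) → (1.35, 2.88, 1.35) − 0.01·(13.5, 11.52, 13.5) = (1.215, 2.7648, 1.215)
Step 3: at (1.215, 2.7648, 1.215), ∇g = (12.15, 11.0592, 12.15) → (1.215, 2.7648, 1.215) − 0.01·(12.15, 11.0592, 12.15) = (1.0935, 2.654208, 1.0935)
g(1.0935, 2.654208, 1.0935) = 26.047062714528

26.047062714528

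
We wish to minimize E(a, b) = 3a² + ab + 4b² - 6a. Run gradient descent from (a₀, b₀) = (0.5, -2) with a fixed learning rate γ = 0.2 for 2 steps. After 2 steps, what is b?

-0.96

∇E = (6a + b - 6, a + 8b)
Step 1: at (0.5, -2), ∇E = (-5, -15.5) → (0.5, -2) − 0.2·(-5, -15.5) = (1.5, 1.1)
Step 2: at (1.5, 1.1), ∇E = (4.1, 10.3) → (1.5, 1.1) − 0.2·(4.1, 10.3) = (0.68, -0.96)
b = -0.96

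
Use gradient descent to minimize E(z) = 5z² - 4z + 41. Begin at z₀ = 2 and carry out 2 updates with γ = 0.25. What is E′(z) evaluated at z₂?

E′(z) = 10z - 4
Step 1: E′(2) = 16; z₁ = 2 − 0.25·16 = -2
Step 2: E′(-2) = -24; z₂ = -2 − 0.25·(-24) = 4
E′(z) at (4) = 36

36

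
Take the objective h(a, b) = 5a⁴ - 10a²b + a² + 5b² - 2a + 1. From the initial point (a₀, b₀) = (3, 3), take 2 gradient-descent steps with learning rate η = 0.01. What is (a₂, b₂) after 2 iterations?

∇h = (20a³ - 20ab + 2a - 2, -10a² + 10b)
(a₁, b₁) = (3, 3) − 0.01·(364, -60) = (-0.64, 3.6)
(a₂, b₂) = (-0.64, 3.6) − 0.01·(37.55712, 31.904) = (-1.0155712, 3.28096)

(-1.0155712, 3.28096)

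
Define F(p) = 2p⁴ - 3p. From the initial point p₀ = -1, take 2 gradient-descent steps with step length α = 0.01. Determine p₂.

F′(p) = 8p³ - 3
Step 1: F′(-1) = -11; p₁ = -1 − 0.01·(-11) = -0.89
Step 2: F′(-0.89) = -8.639752; p₂ = -0.89 − 0.01·(-8.639752) = -0.80360248

-0.80360248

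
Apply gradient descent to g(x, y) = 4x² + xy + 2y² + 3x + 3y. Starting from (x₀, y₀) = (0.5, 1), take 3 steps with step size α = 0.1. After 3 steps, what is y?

-0.3335

∇g = (8x + y + 3, x + 4y + 3)
(x₁, y₁) = (0.5, 1) − 0.1·(8, 7.5) = (-0.3, 0.25)
(x₂, y₂) = (-0.3, 0.25) − 0.1·(0.85, 3.7) = (-0.385, -0.12)
(x₃, y₃) = (-0.385, -0.12) − 0.1·(-0.2, 2.135) = (-0.365, -0.3335)
y = -0.3335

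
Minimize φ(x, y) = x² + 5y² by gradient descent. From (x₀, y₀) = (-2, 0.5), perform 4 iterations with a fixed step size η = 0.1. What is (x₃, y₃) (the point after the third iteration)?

∇φ = (2x, 10y)
Step 1: at (-2, 0.5), ∇φ = (-4, 5) → (-2, 0.5) − 0.1·(-4, 5) = (-1.6, 0)
Step 2: at (-1.6, 0), ∇φ = (-3.2, 0) → (-1.6, 0) − 0.1·(-3.2, 0) = (-1.28, 0)
Step 3: at (-1.28, 0), ∇φ = (-2.56, 0) → (-1.28, 0) − 0.1·(-2.56, 0) = (-1.024, 0)

(-1.024, 0)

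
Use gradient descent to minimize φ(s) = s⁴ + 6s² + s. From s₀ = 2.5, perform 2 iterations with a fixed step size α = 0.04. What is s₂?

φ′(s) = 4s³ + 12s + 1
Step 1: φ′(2.5) = 93.5; s₁ = 2.5 − 0.04·93.5 = -1.24
Step 2: φ′(-1.24) = -21.506496; s₂ = -1.24 − 0.04·(-21.506496) = -0.37974016

-0.37974016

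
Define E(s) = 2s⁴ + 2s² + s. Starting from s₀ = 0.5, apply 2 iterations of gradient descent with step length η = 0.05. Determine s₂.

E′(s) = 8s³ + 4s + 1
Step 1: E′(0.5) = 4; s₁ = 0.5 − 0.05·4 = 0.3
Step 2: E′(0.3) = 2.416; s₂ = 0.3 − 0.05·2.416 = 0.1792

0.1792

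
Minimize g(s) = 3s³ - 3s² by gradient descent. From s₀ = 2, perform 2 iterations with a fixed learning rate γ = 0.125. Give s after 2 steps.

-2.875

g′(s) = 9s² - 6s
Step 1: g′(2) = 24; s₁ = 2 − 0.125·24 = -1
Step 2: g′(-1) = 15; s₂ = -1 − 0.125·15 = -2.875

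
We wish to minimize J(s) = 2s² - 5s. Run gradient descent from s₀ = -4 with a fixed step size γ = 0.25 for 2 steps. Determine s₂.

1.25

J′(s) = 4s - 5
s₁ = -4 − 0.25·(-21) = 1.25
s₂ = 1.25 − 0.25·0 = 1.25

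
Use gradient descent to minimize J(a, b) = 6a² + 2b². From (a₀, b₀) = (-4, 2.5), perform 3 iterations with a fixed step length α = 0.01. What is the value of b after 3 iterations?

2.21184

∇J = (12a, 4b)
Step 1: at (-4, 2.5), ∇J = (-48, 10) → (-4, 2.5) − 0.01·(-48, 10) = (-3.52, 2.4)
Step 2: at (-3.52, 2.4), ∇J = (-42.24, 9.6) → (-3.52, 2.4) − 0.01·(-42.24, 9.6) = (-3.0976, 2.304)
Step 3: at (-3.0976, 2.304), ∇J = (-37.1712, 9.216) → (-3.0976, 2.304) − 0.01·(-37.1712, 9.216) = (-2.725888, 2.21184)
b = 2.21184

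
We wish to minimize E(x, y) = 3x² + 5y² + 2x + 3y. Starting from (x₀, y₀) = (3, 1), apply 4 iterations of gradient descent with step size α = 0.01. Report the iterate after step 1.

∇E = (6x + 2, 10y + 3)
Step 1: at (3, 1), ∇E = (20, 13) → (3, 1) − 0.01·(20, 13) = (2.8, 0.87)

(2.8, 0.87)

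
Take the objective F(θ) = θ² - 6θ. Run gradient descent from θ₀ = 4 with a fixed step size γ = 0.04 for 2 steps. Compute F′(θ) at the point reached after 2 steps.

1.6928

F′(θ) = 2θ - 6
Step 1: F′(4) = 2; θ₁ = 4 − 0.04·2 = 3.92
Step 2: F′(3.92) = 1.84; θ₂ = 3.92 − 0.04·1.84 = 3.8464
F′(θ) at (3.8464) = 1.6928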